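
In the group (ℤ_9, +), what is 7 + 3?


Operation: addition mod 9
7 + 3 = (a + b) mod 9 with a = 7, b = 3

7 + 3 = 1


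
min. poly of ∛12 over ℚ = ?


∛12 satisfies x³ - 12 = 0, irreducible over ℚ (no rational root; 12 is not a perfect cube)

Minimal polynomial: x³ - 12


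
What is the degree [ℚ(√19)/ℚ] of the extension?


√19 has minimal polynomial x² - 19 (irreducible over ℚ since 19 is squarefree)

[ℚ(√19)/ℚ] = 2


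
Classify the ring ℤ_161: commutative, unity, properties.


ℤ_161 is a commutative ring with unity 1; 161 = 7×23 is composite, so 7·23 ≡ 0 gives zero divisors (not an integral domain)
Commutative: Yes
Integral domain: No
Has unity: Yes

ℤ_161: Commutative=Yes, Unity=Yes


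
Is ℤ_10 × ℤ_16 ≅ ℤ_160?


Comparing ℤ_10 × ℤ_16 and ℤ_160:
gcd(10,16) = 2 ≠ 1. Max element order in ℤ_10×ℤ_16 is lcm(10,16) = 80 < 160, so it has no element of order 160

No, ℤ_10 × ℤ_16 ≇ ℤ_160


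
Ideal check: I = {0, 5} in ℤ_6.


Check ideal conditions for I = {0, 5} in ℤ_6:
(1) I is an additive subgroup? No
(2) For r ∈ ℤ_6 and a ∈ I: r·a ∈ I? No  [counterexample: r=2, a=5, r·a mod 6 = 4 ∉ I]

No, I is not an ideal of ℤ_6


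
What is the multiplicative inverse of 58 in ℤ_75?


Use the extended Euclidean algorithm to write 1 = 58·s + 75·t; then s mod 75 is the inverse.
Euclidean algorithm:
  58 = 0·75 + 58
  75 = 1·58 + 17
  58 = 3·17 + 7
  17 = 2·7 + 3
  7 = 2·3 + 1
  3 = 3·1 + 0
gcd(58,75) = 1
Back-substitution gives: 58·(22) + 75·(-17) = 1
So 58⁻¹ ≡ 22 ≡ 22 (mod 75)
Check: 58 × 22 = 1276 ≡ 1 (mod 75) ✓

58⁻¹ ≡ 22 (mod 75)


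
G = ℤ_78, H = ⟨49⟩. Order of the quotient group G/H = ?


|⟨49⟩| = n / gcd(49, 78) = 78 / 1 = 78
H is normal (ℤ_78 is abelian).
|G/H| = |G| / |H| = 78 / 78 = 1

|G/H| = 1


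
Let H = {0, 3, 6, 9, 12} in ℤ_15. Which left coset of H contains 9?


9 + H = {9 + h (mod 15) : h ∈ H}
9+0=9, 9+3=12, 9+6=0, 9+9=3, 9+12=6
9 + H = {0, 3, 6, 9, 12} = 0 + H

9 + H = {0, 3, 6, 9, 12}


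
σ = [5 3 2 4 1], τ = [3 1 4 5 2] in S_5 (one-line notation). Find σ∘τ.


σ∘τ: apply τ first, then σ
1 →τ 3 →σ 2
2 →τ 1 →σ 5
3 →τ 4 →σ 4
4 →τ 5 →σ 1
5 →τ 2 →σ 3

σ∘τ = [2 5 4 1 3]


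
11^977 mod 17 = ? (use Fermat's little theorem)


Fermat's little theorem: if p is prime and gcd(a,p)=1, then a^(p-1) ≡ 1 (mod p)
p = 17 is prime, gcd(11,17) = 1
Reduce exponent: 977 mod 16 = 1
So 11^977 ≡ 11^1 (mod 17)
11^1 mod 17 = 11

11^977 ≡ 11 (mod 17)


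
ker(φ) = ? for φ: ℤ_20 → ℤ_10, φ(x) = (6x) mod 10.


Kernel = preimage of identity
ker(φ) = {x ∈ ℤ_20 : 6x ≡ 0 (mod 10)}. Since 10 | 20, φ is well-defined. The kernel is the cyclic subgroup ⟨5⟩ of ℤ_20 (order 4), i.e. {0, 5, 10, 15}

ker(φ) = {0, 5, 10, 15}


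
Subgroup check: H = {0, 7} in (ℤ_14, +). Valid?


Subgroup test for H = {0, 7} in (ℤ_14, +):
(1) 0 ∈ H? Yes
(2) Closure: for all a,b ∈ H, (a+b) mod 14 ∈ H? Yes
(3) Inverses: for all a ∈ H, -a mod 14 ∈ H? Yes

Yes, H is a subgroup of ℤ_14


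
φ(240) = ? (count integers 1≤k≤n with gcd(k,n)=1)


Factor n: 240 = 2^4 × 3 × 5
φ(n) = n · ∏(1 - 1/p) over distinct primes p | n
φ(240) = 240 · (1 - 1/2) · (1 - 1/3) · (1 - 1/5) = 64

φ(240) = 64


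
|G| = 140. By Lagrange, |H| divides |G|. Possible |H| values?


Lagrange's theorem: |H| divides |G|
|G| = 140
Divisors of 140: 1, 2, 4, 5, 7, 10, 14, 20, 28, 35, 70, 140

Possible subgroup orders: {1, 2, 4, 5, 7, 10, 14, 20, 28, 35, 70, 140}


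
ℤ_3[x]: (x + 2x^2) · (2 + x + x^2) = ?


Expand and collect like terms; reduce coefficients mod 3:
x^0: 0·2 = 0 ≡ 0 (mod 3)
x^1: 0·1 + 1·2 = 2 ≡ 2 (mod 3)
x^2: 0·1 + 1·1 + 2·2 = 5 ≡ 2 (mod 3)
x^3: 1·1 + 2·1 = 3 ≡ 0 (mod 3)
x^4: 2·1 = 2 ≡ 2 (mod 3)
Result: 2x + 2x^2 + 2x^4

f · g = 2x + 2x^2 + 2x^4


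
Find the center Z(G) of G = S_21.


Z(G) = {g ∈ G | gx = xg for all x ∈ G}
S_n is non-abelian for n ≥ 3; Z(S_21) is trivial

Z(S_21) = {e}


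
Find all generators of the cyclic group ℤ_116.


g generates ℤ_n iff gcd(g,n) = 1
Prime factors of 116: 2, 29
Generators are g ∈ {1,...,115} not divisible by any of these primes.
Generators: {1, 3, 5, 7, 9, 11, 13, 15, 17, 19, 21, 23, 25, 27, 31, 33, 35, 37, 39, 41, 43, 45, 47, 49, 51, 53, 55, 57, 59, 61, 63, 65, 67, 69, 71, 73, 75, 77, 79, 81, 83, 85, 89, 91, 93, 95, 97, 99, 101, 103, 105, 107, 109, 111, 113, 115}
Number of generators = φ(116) = 56

Generators of ℤ_116 = {1, 3, 5, 7, 9, 11, 13, 15, 17, 19, 21, 23, 25, 27, 31, 33, 35, 37, 39, 41, 43, 45, 47, 49, 51, 53, 55, 57, 59, 61, 63, 65, 67, 69, 71, 73, 75, 77, 79, 81, 83, 85, 89, 91, 93, 95, 97, 99, 101, 103, 105, 107, 109, 111, 113, 115}


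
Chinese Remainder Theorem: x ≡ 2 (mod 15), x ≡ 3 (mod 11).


m₁ = 15, m₂ = 11, gcd = 1, so CRT applies. M = m₁·m₂ = 165
Let M₁ = M/m₁ = 11, M₂ = M/m₂ = 15
Find y₁ ≡ M₁⁻¹ (mod m₁): 11⁻¹ ≡ 11 (mod 15)
Find y₂ ≡ M₂⁻¹ (mod m₂): 15⁻¹ ≡ 3 (mod 11)
x = a₁·M₁·y₁ + a₂·M₂·y₂ = 2·11·11 + 3·15·3 = 377
Reduce mod 165: x ≡ 47
Check: 47 mod 15 = 2 ✓, 47 mod 11 = 3 ✓

x ≡ 47 (mod 165)


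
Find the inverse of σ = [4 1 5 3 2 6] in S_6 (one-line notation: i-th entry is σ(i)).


To find σ⁻¹, swap domain and range:
σ(1) = 4 → σ⁻¹(4) = 1
σ(2) = 1 → σ⁻¹(1) = 2
σ(3) = 5 → σ⁻¹(5) = 3
σ(4) = 3 → σ⁻¹(3) = 4
σ(5) = 2 → σ⁻¹(2) = 5
σ(6) = 6 → σ⁻¹(6) = 6

σ⁻¹ = [2 5 4 1 3 6]


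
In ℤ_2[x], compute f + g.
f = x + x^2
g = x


Add coefficients mod 2:
x^0: 0 + 0 = 0 (mod 2)
x^1: 1 + 1 = 0 (mod 2)
x^2: 1 + 0 = 1 (mod 2)
Result: x^2

f + g = x^2


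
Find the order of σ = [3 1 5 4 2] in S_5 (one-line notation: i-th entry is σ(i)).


Cycle decomposition: (1 3 5 2)
Cycle lengths: 4
Order = lcm(4) = 4

ord(σ) = 4


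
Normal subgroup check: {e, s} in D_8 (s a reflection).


H = {e, s} in D_8 (s a reflection)
r·s·r⁻¹ = sr⁻² ≠ s for n ≥ 3, so {e, s} is not closed under conjugation

No, not a normal subgroup


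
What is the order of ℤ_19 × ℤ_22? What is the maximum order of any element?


|ℤ_19 × ℤ_22| = 19 × 22 = 418
Max element order = lcm(19,22) = 418
Cyclic? Yes (gcd=1)

|ℤ_19×ℤ_22| = 418, max element order = 418


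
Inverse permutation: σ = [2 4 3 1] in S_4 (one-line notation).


To find σ⁻¹, swap domain and range:
σ(1) = 2 → σ⁻¹(2) = 1
σ(2) = 4 → σ⁻¹(4) = 2
σ(3) = 3 → σ⁻¹(3) = 3
σ(4) = 1 → σ⁻¹(1) = 4

σ⁻¹ = [4 1 3 2]


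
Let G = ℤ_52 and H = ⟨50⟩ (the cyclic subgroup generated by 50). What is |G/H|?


|⟨50⟩| = n / gcd(50, 52) = 52 / 2 = 26
H is normal (ℤ_52 is abelian).
|G/H| = |G| / |H| = 52 / 26 = 2

|G/H| = 2


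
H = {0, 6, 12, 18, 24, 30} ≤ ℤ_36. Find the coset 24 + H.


24 + H = {24 + h (mod 36) : h ∈ H}
24+0=24, 24+6=30, 24+12=0, 24+18=6, 24+24=12, 24+30=18
24 + H = {0, 6, 12, 18, 24, 30} = 0 + H

24 + H = {0, 6, 12, 18, 24, 30}


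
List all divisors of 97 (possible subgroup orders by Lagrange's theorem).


Lagrange's theorem: |H| divides |G|
|G| = 97
Divisors of 97: 1, 97

Possible subgroup orders: {1, 97}


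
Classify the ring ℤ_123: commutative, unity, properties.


ℤ_123 is a commutative ring with unity 1; 123 = 3×41 is composite, so 3·41 ≡ 0 gives zero divisors (not an integral domain)
Commutative: Yes
Integral domain: No
Has unity: Yes

ℤ_123: Commutative=Yes, Unity=Yes


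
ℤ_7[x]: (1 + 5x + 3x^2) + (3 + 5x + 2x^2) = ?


Add coefficients mod 7:
x^0: 1 + 3 = 4 (mod 7)
x^1: 5 + 5 = 3 (mod 7)
x^2: 3 + 2 = 5 (mod 7)
Result: 4 + 3x + 5x^2

f + g = 4 + 3x + 5x^2


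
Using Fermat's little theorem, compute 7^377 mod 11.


Fermat's little theorem: if p is prime and gcd(a,p)=1, then a^(p-1) ≡ 1 (mod p)
p = 11 is prime, gcd(7,11) = 1
Reduce exponent: 377 mod 10 = 7
So 7^377 ≡ 7^7 (mod 11)
7^7 mod 11 = 6

7^377 ≡ 6 (mod 11)


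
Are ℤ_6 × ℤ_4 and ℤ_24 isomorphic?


Comparing ℤ_6 × ℤ_4 and ℤ_24:
gcd(6,4) = 2 ≠ 1. Max element order in ℤ_6×ℤ_4 is lcm(6,4) = 12 < 24, so it has no element of order 24

No, ℤ_6 × ℤ_4 ≇ ℤ_24


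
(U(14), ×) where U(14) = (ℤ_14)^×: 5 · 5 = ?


Operation: multiplication mod 14
5 · 5 = (a × b) mod 14 with a = 5, b = 5

5 · 5 = 11


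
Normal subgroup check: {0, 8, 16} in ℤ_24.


H = {0, 8, 16} in ℤ_24
ℤ_24 is abelian; every subgroup of an abelian group is normal

Yes, normal subgroup


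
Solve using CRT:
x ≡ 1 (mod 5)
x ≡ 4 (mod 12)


m₁ = 5, m₂ = 12, gcd = 1, so CRT applies. M = m₁·m₂ = 60
Let M₁ = M/m₁ = 12, M₂ = M/m₂ = 5
Find y₁ ≡ M₁⁻¹ (mod m₁): 12⁻¹ ≡ 3 (mod 5)
Find y₂ ≡ M₂⁻¹ (mod m₂): 5⁻¹ ≡ 5 (mod 12)
x = a₁·M₁·y₁ + a₂·M₂·y₂ = 1·12·3 + 4·5·5 = 136
Reduce mod 60: x ≡ 16
Check: 16 mod 5 = 1 ✓, 16 mod 12 = 4 ✓

x ≡ 16 (mod 60)


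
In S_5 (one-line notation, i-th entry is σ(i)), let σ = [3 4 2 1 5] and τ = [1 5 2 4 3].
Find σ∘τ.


σ∘τ: apply τ first, then σ
1 →τ 1 →σ 3
2 →τ 5 →σ 5
3 →τ 2 →σ 4
4 →τ 4 →σ 1
5 →τ 3 →σ 2

σ∘τ = [3 5 4 1 2]


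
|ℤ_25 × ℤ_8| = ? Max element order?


|ℤ_25 × ℤ_8| = 25 × 8 = 200
Max element order = lcm(25,8) = 200
Cyclic? Yes (gcd=1)

|ℤ_25×ℤ_8| = 200, max element order = 200


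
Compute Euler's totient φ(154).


Factor n: 154 = 2 × 7 × 11
φ(n) = n · ∏(1 - 1/p) over distinct primes p | n
φ(154) = 154 · (1 - 1/2) · (1 - 1/7) · (1 - 1/11) = 60

φ(154) = 60


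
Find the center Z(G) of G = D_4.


Z(G) = {g ∈ G | gx = xg for all x ∈ G}
For even n, Z(D_n) = {e, r^(n/2)}: the 180° rotation r^2 commutes with every reflection and rotation

Z(D_4) = {e, r^2}


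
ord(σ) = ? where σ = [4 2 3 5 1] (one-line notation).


Cycle decomposition: (1 4 5)
Cycle lengths: 3
Order = lcm(3) = 3

ord(σ) = 3


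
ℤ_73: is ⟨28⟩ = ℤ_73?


g generates ℤ_n iff gcd(g, n) = 1
gcd(28, 73) = 1
Since gcd = 1, 28 is a generator.

Yes, 28 generates ℤ_73


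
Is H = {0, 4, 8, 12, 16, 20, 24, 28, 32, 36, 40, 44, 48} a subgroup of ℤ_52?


Subgroup test for H = {0, 4, 8, 12, 16, 20, 24, 28, 32, 36, 40, 44, 48} in (ℤ_52, +):
(1) 0 ∈ H? Yes
(2) Closure: for all a,b ∈ H, (a+b) mod 52 ∈ H? Yes
(3) Inverses: for all a ∈ H, -a mod 52 ∈ H? Yes

Yes, H is a subgroup of ℤ_52


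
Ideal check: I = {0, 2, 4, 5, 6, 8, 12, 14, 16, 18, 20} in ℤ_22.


Check ideal conditions for I = {0, 2, 4, 5, 6, 8, 12, 14, 16, 18, 20} in ℤ_22:
(1) I is an additive subgroup? No
(2) For r ∈ ℤ_22 and a ∈ I: r·a ∈ I? No  [counterexample: r=2, a=5, r·a mod 22 = 10 ∉ I]

No, I is not an ideal of ℤ_22


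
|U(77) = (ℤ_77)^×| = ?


U(n) is the group of units mod n; |U(n)| = φ(n)
|U(77)| = φ(77) = 60

|U(77) = (ℤ_77)^×| = 60


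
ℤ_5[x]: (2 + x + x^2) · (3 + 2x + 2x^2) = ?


Expand and collect like terms; reduce coefficients mod 5:
x^0: 2·3 = 6 ≡ 1 (mod 5)
x^1: 2·2 + 1·3 = 7 ≡ 2 (mod 5)
x^2: 2·2 + 1·2 + 1·3 = 9 ≡ 4 (mod 5)
x^3: 1·2 + 1·2 = 4 ≡ 4 (mod 5)
x^4: 1·2 = 2 ≡ 2 (mod 5)
Result: 1 + 2x + 4x^2 + 4x^3 + 2x^4

f · g = 1 + 2x + 4x^2 + 4x^3 + 2x^4


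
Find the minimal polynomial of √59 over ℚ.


√59 satisfies x² - 59 = 0, irreducible over ℚ since 59 is squarefree

Minimal polynomial: x² - 59


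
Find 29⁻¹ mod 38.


Use the extended Euclidean algorithm to write 1 = 29·s + 38·t; then s mod 38 is the inverse.
Euclidean algorithm:
  29 = 0·38 + 29
  38 = 1·29 + 9
  29 = 3·9 + 2
  9 = 4·2 + 1
  2 = 2·1 + 0
gcd(29,38) = 1
Back-substitution gives: 29·(-17) + 38·(13) = 1
So 29⁻¹ ≡ -17 ≡ 21 (mod 38)
Check: 29 × 21 = 609 ≡ 1 (mod 38) ✓

29⁻¹ ≡ 21 (mod 38)


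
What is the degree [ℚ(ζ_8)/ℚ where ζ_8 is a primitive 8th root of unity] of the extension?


[ℚ(ζ_n):ℚ] = deg Φ_n(x) = φ(n). Here φ(8) = 4

[ℚ(ζ_8)/ℚ where ζ_8 is a primitive 8th root of unity] = 4


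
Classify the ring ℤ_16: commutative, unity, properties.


ℤ_16 is a commutative ring with unity 1; 16 = 2×8 is composite, so 2·8 ≡ 0 gives zero divisors (not an integral domain)
Commutative: Yes
Integral domain: No
Has unity: Yes

ℤ_16: Commutative=Yes, Unity=Yes


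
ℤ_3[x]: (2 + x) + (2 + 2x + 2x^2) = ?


Add coefficients mod 3:
x^0: 2 + 2 = 1 (mod 3)
x^1: 1 + 2 = 0 (mod 3)
x^2: 0 + 2 = 2 (mod 3)
Result: 1 + 2x^2

f + g = 1 + 2x^2


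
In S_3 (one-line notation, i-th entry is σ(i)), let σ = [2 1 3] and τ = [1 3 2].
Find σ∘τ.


σ∘τ: apply τ first, then σ
1 →τ 1 →σ 2
2 →τ 3 →σ 3
3 →τ 2 →σ 1

σ∘τ = [2 3 1]


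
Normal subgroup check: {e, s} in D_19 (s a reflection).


H = {e, s} in D_19 (s a reflection)
r·s·r⁻¹ = sr⁻² ≠ s for n ≥ 3, so {e, s} is not closed under conjugation

No, not a normal subgroup


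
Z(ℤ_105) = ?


Z(G) = {g ∈ G | gx = xg for all x ∈ G}
ℤ_105 is abelian, so Z(G) = G

Z(ℤ_105) = ℤ_105


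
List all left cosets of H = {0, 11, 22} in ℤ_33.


H = {0, 11, 22}, |H| = 3
Number of cosets = |G|/|H| = 33/3 = 11
0 + H = {0, 11, 22}
1 + H = {1, 12, 23}
2 + H = {2, 13, 24}
3 + H = {3, 14, 25}
4 + H = {4, 15, 26}
5 + H = {5, 16, 27}
6 + H = {6, 17, 28}
7 + H = {7, 18, 29}
8 + H = {8, 19, 30}
9 + H = {9, 20, 31}
10 + H = {10, 21, 32}

Cosets: 0+H={0,11,22}; 1+H={1,12,23}; 2+H={2,13,24}; 3+H={3,14,25}; 4+H={4,15,26}; 5+H={5,16,27}; 6+H={6,17,28}; 7+H={7,18,29}; 8+H={8,19,30}; 9+H={9,20,31}; 10+H={10,21,32}


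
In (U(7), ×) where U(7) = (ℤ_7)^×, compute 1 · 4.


Operation: multiplication mod 7
1 · 4 = (a × b) mod 7 with a = 1, b = 4

1 · 4 = 4


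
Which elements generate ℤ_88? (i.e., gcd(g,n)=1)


g generates ℤ_n iff gcd(g,n) = 1
Prime factors of 88: 2, 11
Generators are g ∈ {1,...,87} not divisible by any of these primes.
Generators: {1, 3, 5, 7, 9, 13, 15, 17, 19, 21, 23, 25, 27, 29, 31, 35, 37, 39, 41, 43, 45, 47, 49, 51, 53, 57, 59, 61, 63, 65, 67, 69, 71, 73, 75, 79, 81, 83, 85, 87}
Number of generators = φ(88) = 40

Generators of ℤ_88 = {1, 3, 5, 7, 9, 13, 15, 17, 19, 21, 23, 25, 27, 29, 31, 35, 37, 39, 41, 43, 45, 47, 49, 51, 53, 57, 59, 61, 63, 65, 67, 69, 71, 73, 75, 79, 81, 83, 85, 87}


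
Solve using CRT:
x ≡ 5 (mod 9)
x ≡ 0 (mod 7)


m₁ = 9, m₂ = 7, gcd = 1, so CRT applies. M = m₁·m₂ = 63
Let M₁ = M/m₁ = 7, M₂ = M/m₂ = 9
Find y₁ ≡ M₁⁻¹ (mod m₁): 7⁻¹ ≡ 4 (mod 9)
Find y₂ ≡ M₂⁻¹ (mod m₂): 9⁻¹ ≡ 4 (mod 7)
x = a₁·M₁·y₁ + a₂·M₂·y₂ = 5·7·4 + 0·9·4 = 140
Reduce mod 63: x ≡ 14
Check: 14 mod 9 = 5 ✓, 14 mod 7 = 0 ✓

x ≡ 14 (mod 63)


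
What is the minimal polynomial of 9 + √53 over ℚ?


Let α = 9 + √53. Then α - 9 = √53, so (α - 9)² = 53, giving α² - 18α + 28 = 0. Degree 2 and α ∉ ℚ, so this is the minimal polynomial.

Minimal polynomial: x² - 18x + 28


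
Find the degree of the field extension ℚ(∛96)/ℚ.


∛96 has minimal polynomial x³ - 96 (irreducible over ℚ since 96 is not a perfect cube)

[ℚ(∛96)/ℚ] = 3


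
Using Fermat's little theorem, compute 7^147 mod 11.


Fermat's little theorem: if p is prime and gcd(a,p)=1, then a^(p-1) ≡ 1 (mod p)
p = 11 is prime, gcd(7,11) = 1
Reduce exponent: 147 mod 10 = 7
So 7^147 ≡ 7^7 (mod 11)
7^7 mod 11 = 6

7^147 ≡ 6 (mod 11)


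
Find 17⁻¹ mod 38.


Use the extended Euclidean algorithm to write 1 = 17·s + 38·t; then s mod 38 is the inverse.
Euclidean algorithm:
  17 = 0·38 + 17
  38 = 2·17 + 4
  17 = 4·4 + 1
  4 = 4·1 + 0
gcd(17,38) = 1
Back-substitution gives: 17·(9) + 38·(-4) = 1
So 17⁻¹ ≡ 9 ≡ 9 (mod 38)
Check: 17 × 9 = 153 ≡ 1 (mod 38) ✓

17⁻¹ ≡ 9 (mod 38)


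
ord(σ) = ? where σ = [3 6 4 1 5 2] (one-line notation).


Cycle decomposition: (1 3 4) (2 6)
Cycle lengths: 3, 2
Order = lcm(3, 2) = 6

ord(σ) = 6


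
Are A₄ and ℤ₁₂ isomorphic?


Comparing A₄ and ℤ₁₂:
A₄ is non-abelian, ℤ₁₂ is abelian

No, A₄ ≇ ℤ₁₂


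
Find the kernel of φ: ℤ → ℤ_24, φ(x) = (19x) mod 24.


Kernel = preimage of identity
ker(φ) = {x ∈ ℤ : 19x ≡ 0 (mod 24)}. gcd(19,24) = 1, so 19x ≡ 0 (mod 24) ⟺ x ≡ 0 (mod 24/1 = 24). Hence ker(φ) = 24ℤ

ker(φ) = 24ℤ


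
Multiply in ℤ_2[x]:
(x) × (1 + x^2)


Expand and collect like terms; reduce coefficients mod 2:
x^0: 0·1 = 0 ≡ 0 (mod 2)
x^1: 0·0 + 1·1 = 1 ≡ 1 (mod 2)
x^2: 0·1 + 1·0 = 0 ≡ 0 (mod 2)
x^3: 1·1 = 1 ≡ 1 (mod 2)
Result: x + x^3

f · g = x + x^3


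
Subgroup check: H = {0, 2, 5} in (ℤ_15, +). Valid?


Subgroup test for H = {0, 2, 5} in (ℤ_15, +):
(1) 0 ∈ H? Yes
(2) Closure: for all a,b ∈ H, (a+b) mod 15 ∈ H? No  [counterexample: 2 + 2 = 4 ∉ H]
(3) Inverses: for all a ∈ H, -a mod 15 ∈ H? No

No, H is not a subgroup of ℤ_15


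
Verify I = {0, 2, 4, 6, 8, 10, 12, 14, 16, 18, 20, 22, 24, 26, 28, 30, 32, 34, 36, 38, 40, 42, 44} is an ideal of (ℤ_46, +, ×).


Check ideal conditions for I = {0, 2, 4, 6, 8, 10, 12, 14, 16, 18, 20, 22, 24, 26, 28, 30, 32, 34, 36, 38, 40, 42, 44} in ℤ_46:
(1) I is an additive subgroup? Yes
(2) For r ∈ ℤ_46 and a ∈ I: r·a ∈ I? Yes

Yes, I is an ideal of ℤ_46


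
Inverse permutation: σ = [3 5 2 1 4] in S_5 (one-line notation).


To find σ⁻¹, swap domain and range:
σ(1) = 3 → σ⁻¹(3) = 1
σ(2) = 5 → σ⁻¹(5) = 2
σ(3) = 2 → σ⁻¹(2) = 3
σ(4) = 1 → σ⁻¹(1) = 4
σ(5) = 4 → σ⁻¹(4) = 5

σ⁻¹ = [4 3 1 5 2]


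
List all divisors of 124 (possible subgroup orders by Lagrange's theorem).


Lagrange's theorem: |H| divides |G|
|G| = 124
Divisors of 124: 1, 2, 4, 31, 62, 124

Possible subgroup orders: {1, 2, 4, 31, 62, 124}


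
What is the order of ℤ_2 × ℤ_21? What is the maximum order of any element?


|ℤ_2 × ℤ_21| = 2 × 21 = 42
Max element order = lcm(2,21) = 42
Cyclic? Yes (gcd=1)

|ℤ_2×ℤ_21| = 42, max element order = 42


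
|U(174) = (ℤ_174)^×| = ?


U(n) is the group of units mod n; |U(n)| = φ(n)
|U(174)| = φ(174) = 56

|U(174) = (ℤ_174)^×| = 56


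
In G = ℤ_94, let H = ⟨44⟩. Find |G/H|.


|⟨44⟩| = n / gcd(44, 94) = 94 / 2 = 47
H is normal (ℤ_94 is abelian).
|G/H| = |G| / |H| = 94 / 47 = 2

|G/H| = 2


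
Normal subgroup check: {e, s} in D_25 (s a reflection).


H = {e, s} in D_25 (s a reflection)
r·s·r⁻¹ = sr⁻² ≠ s for n ≥ 3, so {e, s} is not closed under conjugation

No, not a normal subgroup


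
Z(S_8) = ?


Z(G) = {g ∈ G | gx = xg for all x ∈ G}
S_n is non-abelian for n ≥ 3; Z(S_8) is trivial

Z(S_8) = {e}


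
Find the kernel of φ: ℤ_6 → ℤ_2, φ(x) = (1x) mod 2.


Kernel = preimage of identity
ker(φ) = {x ∈ ℤ_6 : 1x ≡ 0 (mod 2)}. Since 2 | 6, φ is well-defined. The kernel is the cyclic subgroup ⟨2⟩ of ℤ_6 (order 3), i.e. {0, 2, 4}

ker(φ) = {0, 2, 4}


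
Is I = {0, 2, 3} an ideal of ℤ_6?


Check ideal conditions for I = {0, 2, 3} in ℤ_6:
(1) I is an additive subgroup? No
(2) For r ∈ ℤ_6 and a ∈ I: r·a ∈ I? No  [counterexample: r=2, a=2, r·a mod 6 = 4 ∉ I]

No, I is not an ideal of ℤ_6


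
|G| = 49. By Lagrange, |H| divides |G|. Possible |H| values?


Lagrange's theorem: |H| divides |G|
|G| = 49
Divisors of 49: 1, 7, 49

Possible subgroup orders: {1, 7, 49}


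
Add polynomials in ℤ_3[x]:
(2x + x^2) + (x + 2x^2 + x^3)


Add coefficients mod 3:
x^0: 0 + 0 = 0 (mod 3)
x^1: 2 + 1 = 0 (mod 3)
x^2: 1 + 2 = 0 (mod 3)
x^3: 0 + 1 = 1 (mod 3)
Result: x^3

f + g = x^3


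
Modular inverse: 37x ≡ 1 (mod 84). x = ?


Use the extended Euclidean algorithm to write 1 = 37·s + 84·t; then s mod 84 is the inverse.
Euclidean algorithm:
  37 = 0·84 + 37
  84 = 2·37 + 10
  37 = 3·10 + 7
  10 = 1·7 + 3
  7 = 2·3 + 1
  3 = 3·1 + 0
gcd(37,84) = 1
Back-substitution gives: 37·(25) + 84·(-11) = 1
So 37⁻¹ ≡ 25 ≡ 25 (mod 84)
Check: 37 × 25 = 925 ≡ 1 (mod 84) ✓

37⁻¹ ≡ 25 (mod 84)


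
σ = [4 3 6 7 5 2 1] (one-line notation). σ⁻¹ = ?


To find σ⁻¹, swap domain and range:
σ(1) = 4 → σ⁻¹(4) = 1
σ(2) = 3 → σ⁻¹(3) = 2
σ(3) = 6 → σ⁻¹(6) = 3
σ(4) = 7 → σ⁻¹(7) = 4
σ(5) = 5 → σ⁻¹(5) = 5
σ(6) = 2 → σ⁻¹(2) = 6
σ(7) = 1 → σ⁻¹(1) = 7

σ⁻¹ = [7 6 2 1 5 3 4]


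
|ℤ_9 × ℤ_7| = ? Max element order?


|ℤ_9 × ℤ_7| = 9 × 7 = 63
Max element order = lcm(9,7) = 63
Cyclic? Yes (gcd=1)

|ℤ_9×ℤ_7| = 63, max element order = 63


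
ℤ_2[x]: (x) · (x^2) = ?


Expand and collect like terms; reduce coefficients mod 2:
x^0: 0·0 = 0 ≡ 0 (mod 2)
x^1: 0·0 + 1·0 = 0 ≡ 0 (mod 2)
x^2: 0·1 + 1·0 = 0 ≡ 0 (mod 2)
x^3: 1·1 = 1 ≡ 1 (mod 2)
Result: x^3

f · g = x^3


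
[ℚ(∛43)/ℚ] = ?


∛43 has minimal polynomial x³ - 43 (irreducible over ℚ since 43 is not a perfect cube)

[ℚ(∛43)/ℚ] = 3


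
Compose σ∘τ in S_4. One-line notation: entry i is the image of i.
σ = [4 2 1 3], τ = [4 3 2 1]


σ∘τ: apply τ first, then σ
1 →τ 4 →σ 3
2 →τ 3 →σ 1
3 →τ 2 →σ 2
4 →τ 1 →σ 4

σ∘τ = [3 1 2 4]


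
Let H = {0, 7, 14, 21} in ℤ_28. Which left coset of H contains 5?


5 + H = {5 + h (mod 28) : h ∈ H}
5+0=5, 5+7=12, 5+14=19, 5+21=26

5 + H = {5, 12, 19, 26}


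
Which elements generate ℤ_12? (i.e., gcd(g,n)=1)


g generates ℤ_n iff gcd(g,n) = 1
Checking each g ∈ {1,...,11}:
gcd(1,12) = 1
gcd(2,12) = 2
gcd(3,12) = 3
gcd(4,12) = 4
gcd(5,12) = 1
gcd(6,12) = 6
gcd(7,12) = 1
gcd(8,12) = 4
gcd(9,12) = 3
gcd(10,12) = 2
gcd(11,12) = 1
Generators: {1, 5, 7, 11}
Number of generators = φ(12) = 4

Generators of ℤ_12 = {1, 5, 7, 11}


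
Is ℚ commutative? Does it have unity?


ℚ is a field: commutative, has unity, every nonzero element is a unit (hence an integral domain)
Commutative: Yes
Integral domain: Yes
Has unity: Yes

ℚ: Commutative=Yes, Unity=Yes


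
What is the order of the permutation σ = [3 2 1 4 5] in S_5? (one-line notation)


Cycle decomposition: (1 3)
Cycle lengths: 2
Order = lcm(2) = 2

ord(σ) = 2


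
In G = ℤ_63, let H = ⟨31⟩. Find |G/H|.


|⟨31⟩| = n / gcd(31, 63) = 63 / 1 = 63
H is normal (ℤ_63 is abelian).
|G/H| = |G| / |H| = 63 / 63 = 1

|G/H| = 1


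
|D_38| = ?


|D_n| = 2n (n rotations and n reflections)
|D_38| = 2×38 = 76

|D_38| = 76


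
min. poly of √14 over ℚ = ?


√14 satisfies x² - 14 = 0, irreducible over ℚ since 14 is squarefree

Minimal polynomial: x² - 14


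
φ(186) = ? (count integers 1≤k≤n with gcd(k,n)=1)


Factor n: 186 = 2 × 3 × 31
φ(n) = n · ∏(1 - 1/p) over distinct primes p | n
φ(186) = 186 · (1 - 1/2) · (1 - 1/3) · (1 - 1/31) = 60

φ(186) = 60


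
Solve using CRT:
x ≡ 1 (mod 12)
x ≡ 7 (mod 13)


m₁ = 12, m₂ = 13, gcd = 1, so CRT applies. M = m₁·m₂ = 156
Let M₁ = M/m₁ = 13, M₂ = M/m₂ = 12
Find y₁ ≡ M₁⁻¹ (mod m₁): 13⁻¹ ≡ 1 (mod 12)
Find y₂ ≡ M₂⁻¹ (mod m₂): 12⁻¹ ≡ 12 (mod 13)
x = a₁·M₁·y₁ + a₂·M₂·y₂ = 1·13·1 + 7·12·12 = 1021
Reduce mod 156: x ≡ 85
Check: 85 mod 12 = 1 ✓, 85 mod 13 = 7 ✓

x ≡ 85 (mod 156)


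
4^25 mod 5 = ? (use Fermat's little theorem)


Fermat's little theorem: if p is prime and gcd(a,p)=1, then a^(p-1) ≡ 1 (mod p)
p = 5 is prime, gcd(4,5) = 1
Reduce exponent: 25 mod 4 = 1
So 4^25 ≡ 4^1 (mod 5)
4^1 mod 5 = 4

4^25 ≡ 4 (mod 5)


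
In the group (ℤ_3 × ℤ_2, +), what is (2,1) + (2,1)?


Operation: componentwise addition mod (3, 2)
(2,1) + (2,1) = ((a₁+b₁) mod 3, (a₂+b₂) mod 2) with a = (2,1), b = (2,1)

(2,1) + (2,1) = (1,0)


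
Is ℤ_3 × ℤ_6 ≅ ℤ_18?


Comparing ℤ_3 × ℤ_6 and ℤ_18:
gcd(3,6) = 3 ≠ 1. Max element order in ℤ_3×ℤ_6 is lcm(3,6) = 6 < 18, so it has no element of order 18

No, ℤ_3 × ℤ_6 ≇ ℤ_18


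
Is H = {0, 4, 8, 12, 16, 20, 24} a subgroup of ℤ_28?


Subgroup test for H = {0, 4, 8, 12, 16, 20, 24} in (ℤ_28, +):
(1) 0 ∈ H? Yes
(2) Closure: for all a,b ∈ H, (a+b) mod 28 ∈ H? Yes
(3) Inverses: for all a ∈ H, -a mod 28 ∈ H? Yes

Yes, H is a subgroup of ℤ_28


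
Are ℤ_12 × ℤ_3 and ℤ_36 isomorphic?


Comparing ℤ_12 × ℤ_3 and ℤ_36:
gcd(12,3) = 3 ≠ 1. Max element order in ℤ_12×ℤ_3 is lcm(12,3) = 12 < 36, so it has no element of order 36

No, ℤ_12 × ℤ_3 ≇ ℤ_36


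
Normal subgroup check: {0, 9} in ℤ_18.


H = {0, 9} in ℤ_18
ℤ_18 is abelian; every subgroup of an abelian group is normal

Yes, normal subgroup


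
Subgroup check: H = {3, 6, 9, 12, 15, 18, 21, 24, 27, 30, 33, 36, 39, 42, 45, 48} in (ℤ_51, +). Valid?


Subgroup test for H = {3, 6, 9, 12, 15, 18, 21, 24, 27, 30, 33, 36, 39, 42, 45, 48} in (ℤ_51, +):
(1) 0 ∈ H? No
(2) Closure: for all a,b ∈ H, (a+b) mod 51 ∈ H? No  [counterexample: 3 + 48 = 0 ∉ H]
(3) Inverses: for all a ∈ H, -a mod 51 ∈ H? Yes

No, H is not a subgroup of ℤ_51


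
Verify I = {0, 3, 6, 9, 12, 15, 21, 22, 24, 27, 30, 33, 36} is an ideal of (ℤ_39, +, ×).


Check ideal conditions for I = {0, 3, 6, 9, 12, 15, 21, 22, 24, 27, 30, 33, 36} in ℤ_39:
(1) I is an additive subgroup? No
(2) For r ∈ ℤ_39 and a ∈ I: r·a ∈ I? No  [counterexample: r=2, a=9, r·a mod 39 = 18 ∉ I]

No, I is not an ideal of ℤ_39


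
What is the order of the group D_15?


|D_n| = 2n (n rotations and n reflections)
|D_15| = 2×15 = 30

|D_15| = 30


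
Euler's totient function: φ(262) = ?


Factor n: 262 = 2 × 131
φ(n) = n · ∏(1 - 1/p) over distinct primes p | n
φ(262) = 262 · (1 - 1/2) · (1 - 1/131) = 130

φ(262) = 130


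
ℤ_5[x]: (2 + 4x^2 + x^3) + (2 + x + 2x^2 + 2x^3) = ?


Add coefficients mod 5:
x^0: 2 + 2 = 4 (mod 5)
x^1: 0 + 1 = 1 (mod 5)
x^2: 4 + 2 = 1 (mod 5)
x^3: 1 + 2 = 3 (mod 5)
Result: 4 + x + x^2 + 3x^3

f + g = 4 + x + x^2 + 3x^3


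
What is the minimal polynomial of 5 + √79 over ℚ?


Let α = 5 + √79. Then α - 5 = √79, so (α - 5)² = 79, giving α² - 10α - 54 = 0. Degree 2 and α ∉ ℚ, so this is the minimal polynomial.

Minimal polynomial: x² - 10x - 54


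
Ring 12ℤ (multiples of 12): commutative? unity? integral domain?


12ℤ is a commutative ring under +,× but has no multiplicative identity (1 ∉ 12ℤ); it has no zero divisors, but without unity it is not an integral domain
Commutative: Yes
Integral domain: No
Has unity: No

12ℤ (multiples of 12): Commutative=Yes, Unity=No


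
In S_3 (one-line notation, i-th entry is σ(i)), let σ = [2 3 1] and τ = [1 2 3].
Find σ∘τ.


σ∘τ: apply τ first, then σ
1 →τ 1 →σ 2
2 →τ 2 →σ 3
3 →τ 3 →σ 1

σ∘τ = [2 3 1]


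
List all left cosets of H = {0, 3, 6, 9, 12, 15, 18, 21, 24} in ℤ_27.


H = {0, 3, 6, 9, 12, 15, 18, 21, 24}, |H| = 9
Number of cosets = |G|/|H| = 27/9 = 3
0 + H = {0, 3, 6, 9, 12, 15, 18, 21, 24}
1 + H = {1, 4, 7, 10, 13, 16, 19, 22, 25}
2 + H = {2, 5, 8, 11, 14, 17, 20, 23, 26}

Cosets: 0+H={0,3,6,9,12,15,18,21,24}; 1+H={1,4,7,10,13,16,19,22,25}; 2+H={2,5,8,11,14,17,20,23,26}


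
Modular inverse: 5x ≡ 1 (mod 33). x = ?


Use the extended Euclidean algorithm to write 1 = 5·s + 33·t; then s mod 33 is the inverse.
Euclidean algorithm:
  5 = 0·33 + 5
  33 = 6·5 + 3
  5 = 1·3 + 2
  3 = 1·2 + 1
  2 = 2·1 + 0
gcd(5,33) = 1
Back-substitution gives: 5·(-13) + 33·(2) = 1
So 5⁻¹ ≡ -13 ≡ 20 (mod 33)
Check: 5 × 20 = 100 ≡ 1 (mod 33) ✓

5⁻¹ ≡ 20 (mod 33)


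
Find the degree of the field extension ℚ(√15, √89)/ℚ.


[ℚ(√15,√89):ℚ] = [ℚ(√15,√89):ℚ(√15)]·[ℚ(√15):ℚ] = 2·2 = 4

[ℚ(√15, √89)/ℚ] = 4


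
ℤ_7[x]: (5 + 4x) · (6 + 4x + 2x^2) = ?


Expand and collect like terms; reduce coefficients mod 7:
x^0: 5·6 = 30 ≡ 2 (mod 7)
x^1: 5·4 + 4·6 = 44 ≡ 2 (mod 7)
x^2: 5·2 + 4·4 = 26 ≡ 5 (mod 7)
x^3: 4·2 = 8 ≡ 1 (mod 7)
Result: 2 + 2x + 5x^2 + x^3

f · g = 2 + 2x + 5x^2 + x^3


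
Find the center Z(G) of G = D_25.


Z(G) = {g ∈ G | gx = xg for all x ∈ G}
For odd n, Z(D_n) = {e}: no nontrivial rotation commutes with all reflections

Z(D_25) = {e}


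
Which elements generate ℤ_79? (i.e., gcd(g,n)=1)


g generates ℤ_n iff gcd(g,n) = 1
Prime factors of 79: 79
Generators are g ∈ {1,...,78} not divisible by any of these primes.
Generators: {1, 2, 3, 4, 5, 6, 7, 8, 9, 10, 11, 12, 13, 14, 15, 16, 17, 18, 19, 20, 21, 22, 23, 24, 25, 26, 27, 28, 29, 30, 31, 32, 33, 34, 35, 36, 37, 38, 39, 40, 41, 42, 43, 44, 45, 46, 47, 48, 49, 50, 51, 52, 53, 54, 55, 56, 57, 58, 59, 60, 61, 62, 63, 64, 65, 66, 67, 68, 69, 70, 71, 72, 73, 74, 75, 76, 77, 78}
Number of generators = φ(79) = 78

Generators of ℤ_79 = {1, 2, 3, 4, 5, 6, 7, 8, 9, 10, 11, 12, 13, 14, 15, 16, 17, 18, 19, 20, 21, 22, 23, 24, 25, 26, 27, 28, 29, 30, 31, 32, 33, 34, 35, 36, 37, 38, 39, 40, 41, 42, 43, 44, 45, 46, 47, 48, 49, 50, 51, 52, 53, 54, 55, 56, 57, 58, 59, 60, 61, 62, 63, 64, 65, 66, 67, 68, 69, 70, 71, 72, 73, 74, 75, 76, 77, 78}


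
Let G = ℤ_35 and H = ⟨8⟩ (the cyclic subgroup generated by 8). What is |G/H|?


|⟨8⟩| = n / gcd(8, 35) = 35 / 1 = 35
H is normal (ℤ_35 is abelian).
|G/H| = |G| / |H| = 35 / 35 = 1

|G/H| = 1


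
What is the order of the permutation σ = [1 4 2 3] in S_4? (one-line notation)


Cycle decomposition: (2 4 3)
Cycle lengths: 3
Order = lcm(3) = 3

ord(σ) = 3


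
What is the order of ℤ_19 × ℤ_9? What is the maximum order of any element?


|ℤ_19 × ℤ_9| = 19 × 9 = 171
Max element order = lcm(19,9) = 171
Cyclic? Yes (gcd=1)

|ℤ_19×ℤ_9| = 171, max element order = 171


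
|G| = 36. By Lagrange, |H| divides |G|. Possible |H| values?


Lagrange's theorem: |H| divides |G|
|G| = 36
Divisors of 36: 1, 2, 3, 4, 6, 9, 12, 18, 36

Possible subgroup orders: {1, 2, 3, 4, 6, 9, 12, 18, 36}


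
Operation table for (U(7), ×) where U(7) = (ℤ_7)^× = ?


Elements: {1, 2, 3, 4, 5, 6}
Operation: multiplication mod 7
Entry (a, b) = (a × b) mod 7

Cayley table:
  | 1 | 2 | 3 | 4 | 5 | 6
1 | 1 | 2 | 3 | 4 | 5 | 6
2 | 2 | 4 | 6 | 1 | 3 | 5
3 | 3 | 6 | 2 | 5 | 1 | 4
4 | 4 | 1 | 5 | 2 | 6 | 3
5 | 5 | 3 | 1 | 6 | 4 | 2
6 | 6 | 5 | 4 | 3 | 2 | 1


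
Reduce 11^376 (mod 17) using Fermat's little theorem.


Fermat's little theorem: if p is prime and gcd(a,p)=1, then a^(p-1) ≡ 1 (mod p)
p = 17 is prime, gcd(11,17) = 1
Reduce exponent: 376 mod 16 = 8
So 11^376 ≡ 11^8 (mod 17)
11^8 mod 17 = 16

11^376 ≡ 16 (mod 17)


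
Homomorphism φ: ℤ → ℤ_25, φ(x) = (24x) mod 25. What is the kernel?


Kernel = preimage of identity
ker(φ) = {x ∈ ℤ : 24x ≡ 0 (mod 25)}. gcd(24,25) = 1, so 24x ≡ 0 (mod 25) ⟺ x ≡ 0 (mod 25/1 = 25). Hence ker(φ) = 25ℤ

ker(φ) = 25ℤ


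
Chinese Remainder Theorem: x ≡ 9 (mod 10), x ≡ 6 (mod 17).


m₁ = 10, m₂ = 17, gcd = 1, so CRT applies. M = m₁·m₂ = 170
Let M₁ = M/m₁ = 17, M₂ = M/m₂ = 10
Find y₁ ≡ M₁⁻¹ (mod m₁): 17⁻¹ ≡ 3 (mod 10)
Find y₂ ≡ M₂⁻¹ (mod m₂): 10⁻¹ ≡ 12 (mod 17)
x = a₁·M₁·y₁ + a₂·M₂·y₂ = 9·17·3 + 6·10·12 = 1179
Reduce mod 170: x ≡ 159
Check: 159 mod 10 = 9 ✓, 159 mod 17 = 6 ✓

x ≡ 159 (mod 170)


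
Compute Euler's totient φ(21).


φ(n) = count of k ∈ {1,...,n} with gcd(k,n)=1
Coprimes to 21: {1, 2, 4, 5, 8, 10, 11, 13, 16, 17, 19, 20}
Count: 12

φ(21) = 12


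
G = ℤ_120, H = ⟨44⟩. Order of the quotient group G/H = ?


|⟨44⟩| = n / gcd(44, 120) = 120 / 4 = 30
H is normal (ℤ_120 is abelian).
|G/H| = |G| / |H| = 120 / 30 = 4

|G/H| = 4


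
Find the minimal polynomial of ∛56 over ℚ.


∛56 satisfies x³ - 56 = 0, irreducible over ℚ (no rational root; 56 is not a perfect cube)

Minimal polynomial: x³ - 56


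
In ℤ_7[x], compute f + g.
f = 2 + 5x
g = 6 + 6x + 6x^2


Add coefficients mod 7:
x^0: 2 + 6 = 1 (mod 7)
x^1: 5 + 6 = 4 (mod 7)
x^2: 0 + 6 = 6 (mod 7)
Result: 1 + 4x + 6x^2

f + g = 1 + 4x + 6x^2


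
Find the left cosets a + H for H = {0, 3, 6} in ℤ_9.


H = {0, 3, 6}, |H| = 3
Number of cosets = |G|/|H| = 9/3 = 3
0 + H = {0, 3, 6}
1 + H = {1, 4, 7}
2 + H = {2, 5, 8}

Cosets: 0+H={0,3,6}; 1+H={1,4,7}; 2+H={2,5,8}


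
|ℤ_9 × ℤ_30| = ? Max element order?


|ℤ_9 × ℤ_30| = 9 × 30 = 270
Max element order = lcm(9,30) = 90
Cyclic? No (gcd=3)

|ℤ_9×ℤ_30| = 270, max element order = 90


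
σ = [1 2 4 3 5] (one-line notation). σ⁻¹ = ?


To find σ⁻¹, swap domain and range:
σ(1) = 1 → σ⁻¹(1) = 1
σ(2) = 2 → σ⁻¹(2) = 2
σ(3) = 4 → σ⁻¹(4) = 3
σ(4) = 3 → σ⁻¹(3) = 4
σ(5) = 5 → σ⁻¹(5) = 5

σ⁻¹ = [1 2 4 3 5]


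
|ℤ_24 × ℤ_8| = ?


|A × B| = |A| · |B|
|ℤ_24 × ℤ_8| = 24 × 8 = 192

|ℤ_24 × ℤ_8| = 192


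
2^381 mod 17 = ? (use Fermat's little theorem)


Fermat's little theorem: if p is prime and gcd(a,p)=1, then a^(p-1) ≡ 1 (mod p)
p = 17 is prime, gcd(2,17) = 1
Reduce exponent: 381 mod 16 = 13
So 2^381 ≡ 2^13 (mod 17)
2^13 mod 17 = 15

2^381 ≡ 15 (mod 17)


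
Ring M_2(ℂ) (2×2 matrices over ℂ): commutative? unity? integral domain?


Matrix multiplication is non-commutative for n ≥ 2; the identity matrix I is the unity; singular matrices give zero divisors, so not an integral domain
Commutative: No
Integral domain: No
Has unity: Yes

M_2(ℂ) (2×2 matrices over ℂ): Commutative=No, Unity=Yes


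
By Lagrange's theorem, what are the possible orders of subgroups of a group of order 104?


Lagrange's theorem: |H| divides |G|
|G| = 104
Divisors of 104: 1, 2, 4, 8, 13, 26, 52, 104

Possible subgroup orders: {1, 2, 4, 8, 13, 26, 52, 104}


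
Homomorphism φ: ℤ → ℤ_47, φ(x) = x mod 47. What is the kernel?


Kernel = preimage of identity
ker(φ) = {x ∈ ℤ : x ≡ 0 (mod 47)} = 47ℤ = {0, ±47, ±94, ...}

ker(φ) = 47ℤ


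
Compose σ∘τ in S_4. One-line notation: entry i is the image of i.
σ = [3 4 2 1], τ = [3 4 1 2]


σ∘τ: apply τ first, then σ
1 →τ 3 →σ 2
2 →τ 4 →σ 1
3 →τ 1 →σ 3
4 →τ 2 →σ 4

σ∘τ = [2 1 3 4]


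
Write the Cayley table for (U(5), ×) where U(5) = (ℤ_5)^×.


Elements: {1, 2, 3, 4}
Operation: multiplication mod 5
Entry (a, b) = (a × b) mod 5

Cayley table:
  | 1 | 2 | 3 | 4
1 | 1 | 2 | 3 | 4
2 | 2 | 4 | 1 | 3
3 | 3 | 1 | 4 | 2
4 | 4 | 3 | 2 | 1


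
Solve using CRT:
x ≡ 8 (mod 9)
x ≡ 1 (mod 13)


m₁ = 9, m₂ = 13, gcd = 1, so CRT applies. M = m₁·m₂ = 117
Let M₁ = M/m₁ = 13, M₂ = M/m₂ = 9
Find y₁ ≡ M₁⁻¹ (mod m₁): 13⁻¹ ≡ 7 (mod 9)
Find y₂ ≡ M₂⁻¹ (mod m₂): 9⁻¹ ≡ 3 (mod 13)
x = a₁·M₁·y₁ + a₂·M₂·y₂ = 8·13·7 + 1·9·3 = 755
Reduce mod 117: x ≡ 53
Check: 53 mod 9 = 8 ✓, 53 mod 13 = 1 ✓

x ≡ 53 (mod 117)


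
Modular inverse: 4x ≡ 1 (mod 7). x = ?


Use the extended Euclidean algorithm to write 1 = 4·s + 7·t; then s mod 7 is the inverse.
Euclidean algorithm:
  4 = 0·7 + 4
  7 = 1·4 + 3
  4 = 1·3 + 1
  3 = 3·1 + 0
gcd(4,7) = 1
Back-substitution gives: 4·(2) + 7·(-1) = 1
So 4⁻¹ ≡ 2 ≡ 2 (mod 7)
Check: 4 × 2 = 8 ≡ 1 (mod 7) ✓

4⁻¹ ≡ 2 (mod 7)


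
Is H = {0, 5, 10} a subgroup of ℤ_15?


Subgroup test for H = {0, 5, 10} in (ℤ_15, +):
(1) 0 ∈ H? Yes
(2) Closure: for all a,b ∈ H, (a+b) mod 15 ∈ H? Yes
(3) Inverses: for all a ∈ H, -a mod 15 ∈ H? Yes

Yes, H is a subgroup of ℤ_15


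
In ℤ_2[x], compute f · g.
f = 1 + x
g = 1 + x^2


Expand and collect like terms; reduce coefficients mod 2:
x^0: 1·1 = 1 ≡ 1 (mod 2)
x^1: 1·0 + 1·1 = 1 ≡ 1 (mod 2)
x^2: 1·1 + 1·0 = 1 ≡ 1 (mod 2)
x^3: 1·1 = 1 ≡ 1 (mod 2)
Result: 1 + x + x^2 + x^3

f · g = 1 + x + x^2 + x^3


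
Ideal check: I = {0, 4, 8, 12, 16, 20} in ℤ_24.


Check ideal conditions for I = {0, 4, 8, 12, 16, 20} in ℤ_24:
(1) I is an additive subgroup? Yes
(2) For r ∈ ℤ_24 and a ∈ I: r·a ∈ I? Yes

Yes, I is an ideal of ℤ_24


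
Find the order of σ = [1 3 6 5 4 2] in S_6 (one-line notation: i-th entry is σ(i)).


Cycle decomposition: (2 3 6) (4 5)
Cycle lengths: 3, 2
Order = lcm(3, 2) = 6

ord(σ) = 6


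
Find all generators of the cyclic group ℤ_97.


g generates ℤ_n iff gcd(g,n) = 1
Prime factors of 97: 97
Generators are g ∈ {1,...,96} not divisible by any of these primes.
Generators: {1, 2, 3, 4, 5, 6, 7, 8, 9, 10, 11, 12, 13, 14, 15, 16, 17, 18, 19, 20, 21, 22, 23, 24, 25, 26, 27, 28, 29, 30, 31, 32, 33, 34, 35, 36, 37, 38, 39, 40, 41, 42, 43, 44, 45, 46, 47, 48, 49, 50, 51, 52, 53, 54, 55, 56, 57, 58, 59, 60, 61, 62, 63, 64, 65, 66, 67, 68, 69, 70, 71, 72, 73, 74, 75, 76, 77, 78, 79, 80, 81, 82, 83, 84, 85, 86, 87, 88, 89, 90, 91, 92, 93, 94, 95, 96}
Number of generators = φ(97) = 96

Generators of ℤ_97 = {1, 2, 3, 4, 5, 6, 7, 8, 9, 10, 11, 12, 13, 14, 15, 16, 17, 18, 19, 20, 21, 22, 23, 24, 25, 26, 27, 28, 29, 30, 31, 32, 33, 34, 35, 36, 37, 38, 39, 40, 41, 42, 43, 44, 45, 46, 47, 48, 49, 50, 51, 52, 53, 54, 55, 56, 57, 58, 59, 60, 61, 62, 63, 64, 65, 66, 67, 68, 69, 70, 71, 72, 73, 74, 75, 76, 77, 78, 79, 80, 81, 82, 83, 84, 85, 86, 87, 88, 89, 90, 91, 92, 93, 94, 95, 96}


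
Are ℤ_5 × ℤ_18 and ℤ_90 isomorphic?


Comparing ℤ_5 × ℤ_18 and ℤ_90:
gcd(5,18) = 1, so ℤ_5 × ℤ_18 ≅ ℤ_90 (CRT)

Yes, ℤ_5 × ℤ_18 ≅ ℤ_90


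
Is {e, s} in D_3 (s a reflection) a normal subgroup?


H = {e, s} in D_3 (s a reflection)
r·s·r⁻¹ = sr⁻² ≠ s for n ≥ 3, so {e, s} is not closed under conjugation

No, not a normal subgroup


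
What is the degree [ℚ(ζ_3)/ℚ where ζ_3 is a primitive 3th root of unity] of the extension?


[ℚ(ζ_n):ℚ] = deg Φ_n(x) = φ(n). Here φ(3) = 2

[ℚ(ζ_3)/ℚ where ζ_3 is a primitive 3th root of unity] = 2


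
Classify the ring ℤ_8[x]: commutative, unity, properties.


ℤ_8 has zero divisors (2·4 ≡ 0), and these lift to constant zero divisors in ℤ_8[x]; so not an integral domain
Commutative: Yes
Integral domain: No
Has unity: Yes

ℤ_8[x]: Commutative=Yes, Unity=Yes


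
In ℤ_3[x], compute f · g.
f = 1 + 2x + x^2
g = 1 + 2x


Expand and collect like terms; reduce coefficients mod 3:
x^0: 1·1 = 1 ≡ 1 (mod 3)
x^1: 1·2 + 2·1 = 4 ≡ 1 (mod 3)
x^2: 2·2 + 1·1 = 5 ≡ 2 (mod 3)
x^3: 1·2 = 2 ≡ 2 (mod 3)
Result: 1 + x + 2x^2 + 2x^3

f · g = 1 + x + 2x^2 + 2x^3


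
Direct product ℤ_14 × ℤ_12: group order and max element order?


|ℤ_14 × ℤ_12| = 14 × 12 = 168
Max element order = lcm(14,12) = 84
Cyclic? No (gcd=2)

|ℤ_14×ℤ_12| = 168, max element order = 84


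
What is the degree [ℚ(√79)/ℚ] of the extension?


√79 has minimal polynomial x² - 79 (irreducible over ℚ since 79 is squarefree)

[ℚ(√79)/ℚ] = 2


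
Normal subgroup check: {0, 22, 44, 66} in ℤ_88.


H = {0, 22, 44, 66} in ℤ_88
ℤ_88 is abelian; every subgroup of an abelian group is normal

Yes, normal subgroup


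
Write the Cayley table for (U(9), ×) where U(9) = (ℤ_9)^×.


Elements: {1, 2, 4, 5, 7, 8}
Operation: multiplication mod 9
Entry (a, b) = (a × b) mod 9

Cayley table:
  | 1 | 2 | 4 | 5 | 7 | 8
1 | 1 | 2 | 4 | 5 | 7 | 8
2 | 2 | 4 | 8 | 1 | 5 | 7
4 | 4 | 8 | 7 | 2 | 1 | 5
5 | 5 | 1 | 2 | 7 | 8 | 4
7 | 7 | 5 | 1 | 8 | 4 | 2
8 | 8 | 7 | 5 | 4 | 2 | 1


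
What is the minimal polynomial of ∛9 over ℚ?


∛9 satisfies x³ - 9 = 0, irreducible over ℚ (no rational root; 9 is not a perfect cube)

Minimal polynomial: x³ - 9
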